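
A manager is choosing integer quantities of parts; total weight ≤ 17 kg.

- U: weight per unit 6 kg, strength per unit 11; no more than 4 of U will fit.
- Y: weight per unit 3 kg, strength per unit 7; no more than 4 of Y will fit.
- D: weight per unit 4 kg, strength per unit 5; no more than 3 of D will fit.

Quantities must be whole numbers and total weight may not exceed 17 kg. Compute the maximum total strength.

This is a bounded integer knapsack.
4×Y and 1×D: weight 16 ≤ 17, strength 4·7 + 1·5 = 33.
1×U and 3×Y: weight 15 ≤ 17, strength 1·11 + 3·7 = 32.
Best is 33.

33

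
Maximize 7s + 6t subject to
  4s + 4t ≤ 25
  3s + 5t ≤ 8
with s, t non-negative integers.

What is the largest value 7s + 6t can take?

14

The continuous relaxation peaks at (2.67, 0) with value 18.67; rounding to a feasible lattice point costs some objective.
(s,t)=(2,0): 4·2+4·0=8≤25, 3·2+5·0=6≤8, objective 14.
(s,t)=(1,1): 4·1+4·1=8≤25, 3·1+5·1=8≤8, objective 13.
(s,t)=(1,0): 4·1+4·0=4≤25, 3·1+5·0=3≤8, objective 7.
No feasible integer point exceeds 14.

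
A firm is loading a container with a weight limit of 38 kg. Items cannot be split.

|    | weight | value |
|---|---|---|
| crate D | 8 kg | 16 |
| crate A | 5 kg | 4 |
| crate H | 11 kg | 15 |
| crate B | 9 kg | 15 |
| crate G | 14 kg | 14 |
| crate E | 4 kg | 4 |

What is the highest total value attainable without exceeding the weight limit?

This is an integer program with binary decision variables.
Allowing fractional choices, the relaxed optimum would be about 56.0, but items are indivisible.
crate D + crate H + crate B + crate E: weight 8 + 11 + 9 + 4 = 32 ≤ 38, value 16 + 15 + 15 + 4 = 50.
crate D + crate A + crate H + crate B: weight 8 + 5 + 11 + 9 = 33 ≤ 38, value 16 + 4 + 15 + 15 = 50.
crate D + crate A + crate H + crate B + crate E: weight 8 + 5 + 11 + 9 + 4 = 37 ≤ 38, value 16 + 4 + 15 + 15 + 4 = 54.
Best is crate D, crate A, crate H, crate B, and crate E with total value 54.

54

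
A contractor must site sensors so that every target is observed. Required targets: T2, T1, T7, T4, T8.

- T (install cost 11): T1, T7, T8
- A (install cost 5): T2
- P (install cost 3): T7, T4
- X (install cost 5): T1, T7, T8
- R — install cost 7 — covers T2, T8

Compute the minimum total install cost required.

13

Choose A, P, and X: together they cover T2, T1, T7, T4, T8 — every target.
Total install cost: 5 + 3 + 5 = 13.
No cover costs less than 13.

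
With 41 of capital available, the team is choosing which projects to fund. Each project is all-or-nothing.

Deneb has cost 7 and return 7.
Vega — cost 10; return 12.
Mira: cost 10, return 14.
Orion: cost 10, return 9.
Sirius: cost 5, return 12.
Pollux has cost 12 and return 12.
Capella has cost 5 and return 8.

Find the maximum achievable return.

55

Allowing fractional choices, the relaxed optimum would be about 57.0, but projects are indivisible.
Vega + Mira + Orion + Sirius + Capella: cost 10 + 10 + 10 + 5 + 5 = 40 ≤ 41, return 12 + 14 + 9 + 12 + 8 = 55.
Deneb + Vega + Mira + Sirius + Capella: cost 7 + 10 + 10 + 5 + 5 = 37 ≤ 41, return 7 + 12 + 14 + 12 + 8 = 53.
Best is Vega, Mira, Orion, Sirius, and Capella with total return 55.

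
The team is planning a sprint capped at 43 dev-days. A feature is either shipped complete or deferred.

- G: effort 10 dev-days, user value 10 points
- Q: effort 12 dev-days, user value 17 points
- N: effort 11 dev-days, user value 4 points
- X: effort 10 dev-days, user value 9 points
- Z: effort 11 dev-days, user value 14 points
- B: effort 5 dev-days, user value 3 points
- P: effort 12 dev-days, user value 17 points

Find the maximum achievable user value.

Allowing fractional choices, the relaxed optimum would be about 56.0, but features are indivisible.
G + Q + X + Z: effort 10 + 12 + 10 + 11 = 43 ≤ 43, user value 10 + 17 + 9 + 14 = 50.
Q + Z + B + P: effort 12 + 11 + 5 + 12 = 40 ≤ 43, user value 17 + 14 + 3 + 17 = 51.
Best is Q, Z, B, and P with total user value 51.

51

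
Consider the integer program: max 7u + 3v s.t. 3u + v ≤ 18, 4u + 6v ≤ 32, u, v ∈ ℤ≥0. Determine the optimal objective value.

42

The continuous relaxation peaks at (5.43, 1.71) with value 43.14; rounding to a feasible lattice point costs some objective.
(u,v)=(6,0): 3·6+1·0=18≤18, 4·6+6·0=24≤32, objective 42.
(u,v)=(5,2): 3·5+1·2=17≤18, 4·5+6·2=32≤32, objective 41.
(u,v)=(5,1): 3·5+1·1=16≤18, 4·5+6·1=26≤32, objective 38.
No feasible integer point exceeds 42.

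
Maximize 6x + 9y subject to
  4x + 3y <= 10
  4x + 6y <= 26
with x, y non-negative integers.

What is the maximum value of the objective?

27

Relaxing integrality, the LP optimum is 30.00 at (x,y) = (0, 3.33), which is not an integer point.
(x,y)=(0,3): 4·0+3·3=9≤10, 4·0+6·3=18≤26, objective 27.
(x,y)=(1,2): 4·1+3·2=10≤10, 4·1+6·2=16≤26, objective 24.
(x,y)=(0,2): 4·0+3·2=6≤10, 4·0+6·2=12≤26, objective 18.
No feasible integer point exceeds 27.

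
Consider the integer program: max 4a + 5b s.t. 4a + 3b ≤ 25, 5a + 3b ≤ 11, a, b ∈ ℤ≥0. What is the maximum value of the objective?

15

Relaxing integrality, the LP optimum is 18.33 at (a,b) = (0, 3.67), which is not an integer point.
(a,b)=(0,3): 4·0+3·3=9≤25, 5·0+3·3=9≤11, objective 15.
(a,b)=(1,2): 4·1+3·2=10≤25, 5·1+3·2=11≤11, objective 14.
(a,b)=(0,2): 4·0+3·2=6≤25, 5·0+3·2=6≤11, objective 10.
No feasible integer point exceeds 15.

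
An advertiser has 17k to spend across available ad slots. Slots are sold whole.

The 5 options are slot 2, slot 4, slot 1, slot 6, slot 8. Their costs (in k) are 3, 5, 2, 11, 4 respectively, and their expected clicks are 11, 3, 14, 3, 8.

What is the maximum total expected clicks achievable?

36

Treat it as a binary knapsack problem.
Take slot 2, slot 4, slot 1, and slot 8: cost 3 + 5 + 2 + 4 = 14 ≤ 17, expected clicks 11 + 3 + 14 + 8 = 36.
No other feasible combination does better.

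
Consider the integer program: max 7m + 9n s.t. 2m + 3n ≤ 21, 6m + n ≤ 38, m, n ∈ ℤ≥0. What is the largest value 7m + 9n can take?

66

(m,n)=(3,5): 2·3+3·5=21≤21, 6·3+1·5=23≤38, objective 66.
(m,n)=(4,4): 2·4+3·4=20≤21, 6·4+1·4=28≤38, objective 64.
No feasible integer point exceeds 66.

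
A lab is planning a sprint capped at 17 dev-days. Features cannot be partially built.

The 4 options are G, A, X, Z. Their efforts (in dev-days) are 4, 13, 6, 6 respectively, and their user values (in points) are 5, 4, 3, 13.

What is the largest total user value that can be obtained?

21

Allowing fractional choices, the relaxed optimum would be about 21.3, but features are indivisible.
G + Z: effort 4 + 6 = 10 ≤ 17, user value 5 + 13 = 18.
G + X + Z: effort 4 + 6 + 6 = 16 ≤ 17, user value 5 + 3 + 13 = 21.
Best is G, X, and Z with total user value 21.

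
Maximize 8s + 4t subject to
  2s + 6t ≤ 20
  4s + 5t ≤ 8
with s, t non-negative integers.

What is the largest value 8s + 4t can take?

(s,t)=(2,0) is feasible, giving 16.
(s,t)=(1,0) is feasible, giving 8.
The best lattice point is (2,0), giving 16.

16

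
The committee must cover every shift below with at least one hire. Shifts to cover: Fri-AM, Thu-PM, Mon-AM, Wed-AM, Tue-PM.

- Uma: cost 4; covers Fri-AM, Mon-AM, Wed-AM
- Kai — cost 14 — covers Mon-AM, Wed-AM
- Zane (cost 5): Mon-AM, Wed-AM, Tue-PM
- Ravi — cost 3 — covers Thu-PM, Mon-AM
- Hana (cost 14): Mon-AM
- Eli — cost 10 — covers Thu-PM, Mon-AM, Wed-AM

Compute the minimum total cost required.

Choose Uma, Zane, and Ravi: together they cover Fri-AM, Thu-PM, Mon-AM, Wed-AM, Tue-PM — every shift.
Total cost: 4 + 5 + 3 = 12.

12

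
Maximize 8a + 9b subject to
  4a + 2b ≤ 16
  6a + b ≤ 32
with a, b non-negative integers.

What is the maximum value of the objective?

(a,b)=(0,8): 4·0+2·8=16≤16, 6·0+1·8=8≤32, objective 72.
(a,b)=(0,7): 4·0+2·7=14≤16, 6·0+1·7=7≤32, objective 63.
The best lattice point is (0,8), giving 72.

72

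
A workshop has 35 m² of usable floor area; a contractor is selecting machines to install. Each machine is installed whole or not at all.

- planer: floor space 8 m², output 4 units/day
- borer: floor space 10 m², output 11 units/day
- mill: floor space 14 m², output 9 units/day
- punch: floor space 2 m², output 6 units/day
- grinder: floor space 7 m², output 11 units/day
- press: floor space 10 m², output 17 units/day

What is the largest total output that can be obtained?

45

Allowing fractional choices, the relaxed optimum would be about 48.9, but machines are indivisible.
borer + punch + grinder + press: floor space 10 + 2 + 7 + 10 = 29 ≤ 35, output 11 + 6 + 11 + 17 = 45.
mill + punch + grinder + press: floor space 14 + 2 + 7 + 10 = 33 ≤ 35, output 9 + 6 + 11 + 17 = 43.
planer + borer + grinder + press: floor space 8 + 10 + 7 + 10 = 35 ≤ 35, output 4 + 11 + 11 + 17 = 43.
Best is borer, punch, grinder, and press with total output 45.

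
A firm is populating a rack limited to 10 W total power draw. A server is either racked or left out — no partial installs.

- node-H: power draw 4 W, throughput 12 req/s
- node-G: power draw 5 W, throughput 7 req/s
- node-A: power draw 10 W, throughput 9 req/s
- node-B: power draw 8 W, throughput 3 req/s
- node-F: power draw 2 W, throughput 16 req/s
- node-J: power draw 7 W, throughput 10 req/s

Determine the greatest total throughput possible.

28

node-H + node-F: power draw 4 + 2 = 6 ≤ 10, throughput 12 + 16 = 28.
node-F + node-J: power draw 2 + 7 = 9 ≤ 10, throughput 16 + 10 = 26.
Best is node-H and node-F with total throughput 28.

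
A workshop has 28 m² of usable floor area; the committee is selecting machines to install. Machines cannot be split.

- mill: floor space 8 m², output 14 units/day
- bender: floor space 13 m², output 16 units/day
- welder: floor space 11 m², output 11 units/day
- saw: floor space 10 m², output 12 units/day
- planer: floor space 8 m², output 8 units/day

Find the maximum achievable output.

34

Take mill, saw, and planer: floor space 8 + 10 + 8 = 26 ≤ 28, output 14 + 12 + 8 = 34.
No other feasible combination does better.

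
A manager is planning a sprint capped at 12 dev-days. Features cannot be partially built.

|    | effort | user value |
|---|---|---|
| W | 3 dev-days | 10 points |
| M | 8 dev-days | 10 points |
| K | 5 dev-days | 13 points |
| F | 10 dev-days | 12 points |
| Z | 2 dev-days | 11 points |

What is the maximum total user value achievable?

34

Allowing fractional choices, the relaxed optimum would be about 36.5, but features are indivisible.
W + K: effort 3 + 5 = 8 ≤ 12, user value 10 + 13 = 23.
W + K + Z: effort 3 + 5 + 2 = 10 ≤ 12, user value 10 + 13 + 11 = 34.
K + Z: effort 5 + 2 = 7 ≤ 12, user value 13 + 11 = 24.
Best is W, K, and Z with total user value 34.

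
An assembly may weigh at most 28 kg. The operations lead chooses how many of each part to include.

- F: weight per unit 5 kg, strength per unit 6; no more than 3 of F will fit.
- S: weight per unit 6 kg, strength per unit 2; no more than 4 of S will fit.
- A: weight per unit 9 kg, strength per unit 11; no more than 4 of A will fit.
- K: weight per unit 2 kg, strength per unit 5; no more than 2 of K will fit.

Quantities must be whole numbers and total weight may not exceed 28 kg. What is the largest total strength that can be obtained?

K has the best ratio (5/2); taking only K gives at most 2×5 = 10 (stopped by the supply cap of 2).
Mixing does better — 3×F, 1×A, and 2×K: weight 28 ≤ 28, strength 3·6 + 1·11 + 2·5 = 39.

39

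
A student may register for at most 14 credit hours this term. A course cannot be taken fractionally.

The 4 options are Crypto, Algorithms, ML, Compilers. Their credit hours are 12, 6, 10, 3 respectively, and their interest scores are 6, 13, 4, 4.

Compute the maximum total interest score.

17

Algorithms: credit hours 6 ≤ 14, interest score 13.
Algorithms + Compilers: credit hours 6 + 3 = 9 ≤ 14, interest score 13 + 4 = 17.
Best is Algorithms and Compilers with total interest score 17.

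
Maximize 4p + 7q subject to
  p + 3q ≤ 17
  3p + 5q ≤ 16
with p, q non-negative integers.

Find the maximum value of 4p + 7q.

22

The continuous relaxation peaks at (0, 3.2) with value 22.40; rounding to a feasible lattice point costs some objective.
(p,q)=(2,2): 1·2+3·2=8≤17, 3·2+5·2=16≤16, objective 22.
(p,q)=(0,3): 1·0+3·3=9≤17, 3·0+5·3=15≤16, objective 21.
(p,q)=(3,1): 1·3+3·1=6≤17, 3·3+5·1=14≤16, objective 19.
Maximum is 22 at (p,q)=(2,2).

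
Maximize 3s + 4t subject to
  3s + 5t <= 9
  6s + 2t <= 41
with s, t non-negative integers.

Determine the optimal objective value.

9

(s,t)=(3,0) is feasible, giving 9.
(s,t)=(2,0) is feasible, giving 6.
Maximum is 9 at (s,t)=(3,0).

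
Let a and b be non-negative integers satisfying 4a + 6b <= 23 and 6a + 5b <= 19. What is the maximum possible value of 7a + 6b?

The continuous relaxation peaks at (0, 3.8) with value 22.80; rounding to a feasible lattice point costs some objective.
(a,b)=(3,0) is feasible, giving 21.
(a,b)=(2,1) is feasible, giving 20.
(a,b)=(1,2) is feasible, giving 19.
The best lattice point is (3,0), giving 21.

21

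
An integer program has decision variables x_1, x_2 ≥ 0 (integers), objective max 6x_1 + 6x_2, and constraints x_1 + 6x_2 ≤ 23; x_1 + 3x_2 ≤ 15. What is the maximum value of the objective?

90

(x_1,x_2)=(15,0): 1·15+6·0=15≤23, 1·15+3·0=15≤15, objective 90.
(x_1,x_2)=(14,0): 1·14+6·0=14≤23, 1·14+3·0=14≤15, objective 84.
Maximum is 90 at (x_1,x_2)=(15,0).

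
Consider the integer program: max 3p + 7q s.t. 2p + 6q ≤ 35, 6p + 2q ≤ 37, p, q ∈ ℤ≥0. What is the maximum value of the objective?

41

Relaxing integrality, the LP optimum is 44.00 at (p,q) = (4.75, 4.25), which is not an integer point.
(p,q)=(2,5): 2·2+6·5=34≤35, 6·2+2·5=22≤37, objective 41.
(p,q)=(4,4): 2·4+6·4=32≤35, 6·4+2·4=32≤37, objective 40.
(p,q)=(1,5): 2·1+6·5=32≤35, 6·1+2·5=16≤37, objective 38.
(p,q)=(3,4): 2·3+6·4=30≤35, 6·3+2·4=26≤37, objective 37.
No feasible integer point exceeds 41.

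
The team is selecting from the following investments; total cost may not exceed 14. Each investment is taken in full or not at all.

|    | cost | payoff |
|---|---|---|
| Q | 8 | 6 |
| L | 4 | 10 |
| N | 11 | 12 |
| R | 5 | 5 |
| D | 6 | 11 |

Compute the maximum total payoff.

This is an integer program with binary decision variables.
Take L and D: cost 4 + 6 = 10 ≤ 14, payoff 10 + 11 = 21.
No other feasible combination does better.

21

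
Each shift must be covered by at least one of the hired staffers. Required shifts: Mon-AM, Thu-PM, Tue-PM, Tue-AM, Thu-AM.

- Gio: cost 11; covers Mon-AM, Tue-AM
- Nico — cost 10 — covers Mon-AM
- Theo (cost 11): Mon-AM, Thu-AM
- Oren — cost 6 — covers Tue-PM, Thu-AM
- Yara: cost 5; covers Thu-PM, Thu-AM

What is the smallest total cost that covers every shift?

22

Choose Gio, Oren, and Yara: together they cover Mon-AM, Thu-PM, Tue-PM, Tue-AM, Thu-AM — every shift.
Total cost: 11 + 6 + 5 = 22.
No cover costs less than 22.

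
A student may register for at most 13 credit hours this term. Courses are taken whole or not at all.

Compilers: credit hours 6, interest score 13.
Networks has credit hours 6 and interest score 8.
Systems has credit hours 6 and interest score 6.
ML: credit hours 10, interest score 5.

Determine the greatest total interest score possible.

This is a 0-1 knapsack instance.
Take Compilers and Networks: credit hours 6 + 6 = 12 ≤ 13, interest score 13 + 8 = 21.
No other feasible combination does better.

21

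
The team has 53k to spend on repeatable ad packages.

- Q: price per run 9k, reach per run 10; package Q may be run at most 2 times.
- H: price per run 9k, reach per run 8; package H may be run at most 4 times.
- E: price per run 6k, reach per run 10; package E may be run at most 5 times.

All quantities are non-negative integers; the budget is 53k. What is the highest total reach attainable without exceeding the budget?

Take 2×Q and 5×E: price 48 ≤ 53, reach 2·10 + 5·10 = 70.
E has the best ratio (10/6) and is taken to its limit of 5; remaining capacity is filled optimally with the others.

70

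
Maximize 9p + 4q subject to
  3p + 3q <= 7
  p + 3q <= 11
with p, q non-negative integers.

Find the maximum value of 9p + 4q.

The continuous relaxation peaks at (2.33, 0) with value 21.00; rounding to a feasible lattice point costs some objective.
(p,q)=(2,0) is feasible, giving 18.
(p,q)=(1,1) is feasible, giving 13.
(p,q)=(1,0) is feasible, giving 9.
Maximum is 18 at (p,q)=(2,0).

18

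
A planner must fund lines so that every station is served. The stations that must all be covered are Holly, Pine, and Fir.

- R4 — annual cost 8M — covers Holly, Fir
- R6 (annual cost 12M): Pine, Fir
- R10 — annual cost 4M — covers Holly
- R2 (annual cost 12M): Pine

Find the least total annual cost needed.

This is an integer covering problem.
The greedy cost-per-new-station heuristic would pick R4 and R6 for 20, but a cheaper cover exists.
Choose R6 and R10: together they cover Holly, Pine, Fir — every station.
Total annual cost: 12 + 4 = 16.
No cover costs less than 16.

16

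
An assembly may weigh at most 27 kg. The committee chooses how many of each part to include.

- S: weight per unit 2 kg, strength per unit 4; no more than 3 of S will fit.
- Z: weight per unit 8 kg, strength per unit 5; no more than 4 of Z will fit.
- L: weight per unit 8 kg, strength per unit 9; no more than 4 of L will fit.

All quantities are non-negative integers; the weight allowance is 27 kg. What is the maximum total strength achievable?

This is a bounded integer knapsack.
S has the best ratio (4/2); taking only S gives at most 3×4 = 12 (stopped by the supply cap of 3).
Mixing does better — 1×S and 3×L: weight 26 ≤ 27, strength 1·4 + 3·9 = 31.

31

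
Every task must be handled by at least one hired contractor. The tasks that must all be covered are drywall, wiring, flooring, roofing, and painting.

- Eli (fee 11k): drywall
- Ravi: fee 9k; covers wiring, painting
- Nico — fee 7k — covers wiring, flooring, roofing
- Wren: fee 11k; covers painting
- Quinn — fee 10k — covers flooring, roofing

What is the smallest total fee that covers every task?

Choose Eli, Ravi, and Nico: together they cover drywall, wiring, flooring, roofing, painting — every task.
Total fee: 11 + 9 + 7 = 27.

27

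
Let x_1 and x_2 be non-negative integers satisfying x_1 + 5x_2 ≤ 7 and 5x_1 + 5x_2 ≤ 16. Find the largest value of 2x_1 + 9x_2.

13

(x_1,x_2)=(2,1) is feasible, giving 13.
(x_1,x_2)=(1,1) is feasible, giving 11.
(x_1,x_2)=(3,0) is feasible, giving 6.
Maximum is 13 at (x_1,x_2)=(2,1).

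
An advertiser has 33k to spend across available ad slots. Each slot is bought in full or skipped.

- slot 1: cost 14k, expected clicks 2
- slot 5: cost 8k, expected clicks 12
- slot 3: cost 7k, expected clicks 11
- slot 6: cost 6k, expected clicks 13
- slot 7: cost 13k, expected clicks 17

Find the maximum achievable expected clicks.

42

Treat it as a binary knapsack problem.
Allowing fractional choices, the relaxed optimum would be about 51.7, but ad slots are indivisible.
slot 5 + slot 6 + slot 7: cost 8 + 6 + 13 = 27 ≤ 33, expected clicks 12 + 13 + 17 = 42.
slot 3 + slot 6 + slot 7: cost 7 + 6 + 13 = 26 ≤ 33, expected clicks 11 + 13 + 17 = 41.
Best is slot 5, slot 6, and slot 7 with total expected clicks 42.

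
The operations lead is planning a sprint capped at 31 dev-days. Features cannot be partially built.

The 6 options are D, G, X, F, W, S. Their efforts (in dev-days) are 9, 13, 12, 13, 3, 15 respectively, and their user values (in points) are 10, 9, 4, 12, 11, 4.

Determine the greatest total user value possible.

This is a 0-1 knapsack instance.
Take D, F, and W: effort 9 + 13 + 3 = 25 ≤ 31, user value 10 + 12 + 11 = 33.
No other feasible combination does better.

33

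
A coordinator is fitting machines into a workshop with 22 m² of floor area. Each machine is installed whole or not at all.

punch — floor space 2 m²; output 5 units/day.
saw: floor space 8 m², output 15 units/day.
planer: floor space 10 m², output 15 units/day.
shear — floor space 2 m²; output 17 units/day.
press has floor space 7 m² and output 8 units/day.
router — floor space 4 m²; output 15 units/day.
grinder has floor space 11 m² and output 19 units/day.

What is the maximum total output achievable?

56

This is a 0-1 knapsack instance.
Allowing fractional choices, the relaxed optimum would be about 62.4, but machines are indivisible.
punch + shear + router + grinder: floor space 2 + 2 + 4 + 11 = 19 ≤ 22, output 5 + 17 + 15 + 19 = 56.
saw + shear + press + router: floor space 8 + 2 + 7 + 4 = 21 ≤ 22, output 15 + 17 + 8 + 15 = 55.
Best is punch, shear, router, and grinder with total output 56.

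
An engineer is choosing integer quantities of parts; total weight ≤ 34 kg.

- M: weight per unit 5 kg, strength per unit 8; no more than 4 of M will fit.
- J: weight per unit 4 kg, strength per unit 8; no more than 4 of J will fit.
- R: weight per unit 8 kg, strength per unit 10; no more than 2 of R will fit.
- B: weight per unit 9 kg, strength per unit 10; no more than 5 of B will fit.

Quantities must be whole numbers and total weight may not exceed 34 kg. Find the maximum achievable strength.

58

2×M, 4×J, and 1×R: weight 34 ≤ 34, strength 2·8 + 4·8 + 1·10 = 58.
3×M and 4×J: weight 31 ≤ 34, strength 3·8 + 4·8 = 56.
Best is 58.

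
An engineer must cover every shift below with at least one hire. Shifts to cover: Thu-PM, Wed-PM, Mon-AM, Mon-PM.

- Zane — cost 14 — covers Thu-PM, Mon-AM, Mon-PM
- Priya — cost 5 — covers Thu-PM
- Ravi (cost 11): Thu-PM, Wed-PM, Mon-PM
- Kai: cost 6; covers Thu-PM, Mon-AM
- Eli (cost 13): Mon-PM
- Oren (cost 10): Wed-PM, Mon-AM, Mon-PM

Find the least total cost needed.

Choose Priya and Oren: together they cover Thu-PM, Wed-PM, Mon-AM, Mon-PM — every shift.
Total cost: 5 + 10 = 15.

15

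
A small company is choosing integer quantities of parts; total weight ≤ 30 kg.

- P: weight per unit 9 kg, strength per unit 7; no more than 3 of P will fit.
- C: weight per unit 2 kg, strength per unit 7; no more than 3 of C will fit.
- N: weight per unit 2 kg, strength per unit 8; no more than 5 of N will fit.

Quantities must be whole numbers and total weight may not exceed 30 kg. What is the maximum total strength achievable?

This is a bounded integer knapsack.
Take 1×P, 3×C, and 5×N: weight 25 ≤ 30, strength 1·7 + 3·7 + 5·8 = 68.
N has the best ratio (8/2) and is taken to its limit of 5; remaining capacity is filled optimally with the others.

68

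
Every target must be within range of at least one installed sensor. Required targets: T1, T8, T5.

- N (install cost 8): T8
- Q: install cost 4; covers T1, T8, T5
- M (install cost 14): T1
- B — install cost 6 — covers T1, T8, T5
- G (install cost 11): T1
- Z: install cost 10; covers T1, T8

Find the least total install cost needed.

Q alone covers T1, T8, T5 — every target.
Total install cost: 4.
No cover costs less than 4.

4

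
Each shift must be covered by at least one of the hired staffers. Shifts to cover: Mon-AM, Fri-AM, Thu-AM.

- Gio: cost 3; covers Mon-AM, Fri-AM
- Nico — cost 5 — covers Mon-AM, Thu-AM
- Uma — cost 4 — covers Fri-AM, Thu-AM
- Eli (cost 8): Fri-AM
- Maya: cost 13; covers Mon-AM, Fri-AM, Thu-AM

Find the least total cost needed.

7

Choose Gio and Uma: together they cover Mon-AM, Fri-AM, Thu-AM — every shift.
Total cost: 3 + 4 = 7.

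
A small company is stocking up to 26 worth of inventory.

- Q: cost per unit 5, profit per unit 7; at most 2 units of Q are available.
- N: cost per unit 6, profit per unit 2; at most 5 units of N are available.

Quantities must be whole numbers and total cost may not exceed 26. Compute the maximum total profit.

18

This is a bounded integer knapsack.
2×Q and 1×N: cost 16 ≤ 26, profit 2·7 + 1·2 = 16.
2×Q and 2×N: cost 22 ≤ 26, profit 2·7 + 2·2 = 18.
Best is 18.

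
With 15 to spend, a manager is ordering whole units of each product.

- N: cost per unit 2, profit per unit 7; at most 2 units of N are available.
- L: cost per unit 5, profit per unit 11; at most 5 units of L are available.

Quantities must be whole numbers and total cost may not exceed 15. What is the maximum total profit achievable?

36

Take 2×N and 2×L: cost 14 ≤ 15, profit 2·7 + 2·11 = 36.
N has the best ratio (7/2) and is taken to its limit of 2; remaining capacity is filled optimally with the others.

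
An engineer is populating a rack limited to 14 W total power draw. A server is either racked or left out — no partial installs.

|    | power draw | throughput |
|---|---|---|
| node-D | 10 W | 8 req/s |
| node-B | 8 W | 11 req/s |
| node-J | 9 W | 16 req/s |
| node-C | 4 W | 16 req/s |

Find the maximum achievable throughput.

32

node-B + node-C: power draw 8 + 4 = 12 ≤ 14, throughput 11 + 16 = 27.
node-J + node-C: power draw 9 + 4 = 13 ≤ 14, throughput 16 + 16 = 32.
Best is node-J and node-C with total throughput 32.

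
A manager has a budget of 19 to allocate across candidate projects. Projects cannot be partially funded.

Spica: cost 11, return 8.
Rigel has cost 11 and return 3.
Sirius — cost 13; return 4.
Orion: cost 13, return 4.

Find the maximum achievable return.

Treat it as a binary knapsack problem.
Allowing fractional choices, the relaxed optimum would be about 10.5, but projects are indivisible.
Spica: cost 11 ≤ 19, return 8.
Sirius: cost 13 ≤ 19, return 4.
Orion: cost 13 ≤ 19, return 4.
Best is Spica with total return 8.

8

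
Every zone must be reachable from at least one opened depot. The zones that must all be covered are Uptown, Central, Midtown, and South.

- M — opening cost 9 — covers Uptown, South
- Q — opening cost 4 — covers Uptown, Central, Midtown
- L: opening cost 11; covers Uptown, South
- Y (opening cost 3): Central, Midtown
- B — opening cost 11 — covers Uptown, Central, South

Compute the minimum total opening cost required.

The greedy cost-per-new-zone heuristic would pick Q and M for 13, but a cheaper cover exists.
Choose M and Y: together they cover Uptown, Central, Midtown, South — every zone.
Total opening cost: 9 + 3 = 12.
No cover costs less than 12.

12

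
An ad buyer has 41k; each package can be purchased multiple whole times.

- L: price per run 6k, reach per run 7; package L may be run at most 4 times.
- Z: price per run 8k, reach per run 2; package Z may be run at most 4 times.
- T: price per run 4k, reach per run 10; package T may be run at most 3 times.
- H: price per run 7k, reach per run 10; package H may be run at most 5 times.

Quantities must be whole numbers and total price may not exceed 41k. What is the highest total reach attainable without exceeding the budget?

T has the best ratio (10/4); taking only T gives at most 3×10 = 30 (stopped by the supply cap of 3).
Mixing does better — 3×T and 4×H: price 40 ≤ 41, reach 3·10 + 4·10 = 70.

70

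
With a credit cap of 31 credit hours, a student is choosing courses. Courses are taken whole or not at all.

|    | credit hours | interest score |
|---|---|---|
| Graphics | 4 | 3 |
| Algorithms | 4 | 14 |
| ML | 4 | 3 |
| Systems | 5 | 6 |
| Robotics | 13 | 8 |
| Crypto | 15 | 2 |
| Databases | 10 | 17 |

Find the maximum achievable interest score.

Graphics + Algorithms + Robotics + Databases: credit hours 4 + 4 + 13 + 10 = 31 ≤ 31, interest score 3 + 14 + 8 + 17 = 42.
Graphics + Algorithms + ML + Systems + Databases: credit hours 4 + 4 + 4 + 5 + 10 = 27 ≤ 31, interest score 3 + 14 + 3 + 6 + 17 = 43.
Algorithms + ML + Robotics + Databases: credit hours 4 + 4 + 13 + 10 = 31 ≤ 31, interest score 14 + 3 + 8 + 17 = 42.
Best is Graphics, Algorithms, ML, Systems, and Databases with total interest score 43.

43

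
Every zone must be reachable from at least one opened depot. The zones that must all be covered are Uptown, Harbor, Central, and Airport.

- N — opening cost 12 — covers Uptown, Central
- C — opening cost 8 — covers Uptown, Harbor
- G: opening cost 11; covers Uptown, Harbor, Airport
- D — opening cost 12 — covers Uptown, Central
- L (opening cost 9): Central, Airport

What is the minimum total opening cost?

17

This is a weighted set-cover instance.
The greedy cost-per-new-zone heuristic would pick G and L for 20, but a cheaper cover exists.
Choose C and L: together they cover Uptown, Harbor, Central, Airport — every zone.
Total opening cost: 8 + 9 = 17.
No cover costs less than 17.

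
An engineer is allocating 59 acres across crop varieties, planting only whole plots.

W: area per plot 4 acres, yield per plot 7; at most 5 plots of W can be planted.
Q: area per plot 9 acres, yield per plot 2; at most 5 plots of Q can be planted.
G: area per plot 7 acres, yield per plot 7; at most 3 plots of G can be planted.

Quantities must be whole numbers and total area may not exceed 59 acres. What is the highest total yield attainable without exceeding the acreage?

This is a bounded integer knapsack.
Take 5×W, 2×Q, and 3×G: area 59 ≤ 59, yield 5·7 + 2·2 + 3·7 = 60.
W has the best ratio (7/4) and is taken to its limit of 5; remaining capacity is filled optimally with the others.

60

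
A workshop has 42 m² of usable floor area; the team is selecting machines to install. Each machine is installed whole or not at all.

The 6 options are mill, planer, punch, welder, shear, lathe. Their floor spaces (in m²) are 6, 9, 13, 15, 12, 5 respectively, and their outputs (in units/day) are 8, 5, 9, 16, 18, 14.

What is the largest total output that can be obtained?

planer + welder + shear + lathe: floor space 9 + 15 + 12 + 5 = 41 ≤ 42, output 5 + 16 + 18 + 14 = 53.
mill + welder + shear + lathe: floor space 6 + 15 + 12 + 5 = 38 ≤ 42, output 8 + 16 + 18 + 14 = 56.
Best is mill, welder, shear, and lathe with total output 56.

56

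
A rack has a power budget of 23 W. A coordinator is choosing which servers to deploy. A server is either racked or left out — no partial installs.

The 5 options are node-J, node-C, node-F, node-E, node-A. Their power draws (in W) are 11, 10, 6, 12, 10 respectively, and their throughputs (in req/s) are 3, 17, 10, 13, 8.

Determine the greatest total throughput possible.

Allowing fractional choices, the relaxed optimum would be about 34.6, but servers are indivisible.
node-C + node-E: power draw 10 + 12 = 22 ≤ 23, throughput 17 + 13 = 30.
node-C + node-F: power draw 10 + 6 = 16 ≤ 23, throughput 17 + 10 = 27.
node-C + node-A: power draw 10 + 10 = 20 ≤ 23, throughput 17 + 8 = 25.
Best is node-C and node-E with total throughput 30.

30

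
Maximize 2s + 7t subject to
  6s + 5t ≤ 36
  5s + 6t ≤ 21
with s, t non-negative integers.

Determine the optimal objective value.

Relaxing integrality, the LP optimum is 24.50 at (s,t) = (0, 3.5), which is not an integer point.
(s,t)=(0,3): 6·0+5·3=15≤36, 5·0+6·3=18≤21, objective 21.
(s,t)=(1,2): 6·1+5·2=16≤36, 5·1+6·2=17≤21, objective 16.
The best lattice point is (0,3), giving 21.

21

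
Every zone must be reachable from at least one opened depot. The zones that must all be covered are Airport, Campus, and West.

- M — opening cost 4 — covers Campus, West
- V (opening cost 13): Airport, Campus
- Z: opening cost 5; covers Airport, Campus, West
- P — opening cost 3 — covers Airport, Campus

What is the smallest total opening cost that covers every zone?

5

The greedy cost-per-new-zone heuristic would pick P and M for 7, but a cheaper cover exists.
Z alone covers Airport, Campus, West — every zone.
Total opening cost: 5.
No cover costs less than 5.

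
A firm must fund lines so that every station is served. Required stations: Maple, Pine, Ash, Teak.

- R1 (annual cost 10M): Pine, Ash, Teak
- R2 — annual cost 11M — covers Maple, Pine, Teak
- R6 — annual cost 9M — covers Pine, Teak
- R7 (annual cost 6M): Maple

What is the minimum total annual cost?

16

This is an integer covering problem.
Choose R1 and R7: together they cover Maple, Pine, Ash, Teak — every station.
Total annual cost: 10 + 6 = 16.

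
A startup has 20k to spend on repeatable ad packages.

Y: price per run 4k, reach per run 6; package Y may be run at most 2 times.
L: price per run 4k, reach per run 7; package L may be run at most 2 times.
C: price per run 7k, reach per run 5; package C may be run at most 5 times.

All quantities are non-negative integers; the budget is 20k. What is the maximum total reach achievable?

This is a bounded integer knapsack.
Take 2×Y and 2×L: price 16 ≤ 20, reach 2·6 + 2·7 = 26.
L has the best ratio (7/4) and is taken to its limit of 2; remaining capacity is filled optimally with the others.

26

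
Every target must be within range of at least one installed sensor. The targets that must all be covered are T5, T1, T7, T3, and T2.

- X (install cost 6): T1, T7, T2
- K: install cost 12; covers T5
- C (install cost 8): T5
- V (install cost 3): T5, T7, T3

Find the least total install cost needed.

This is a weighted set-cover instance.
Choose X and V: together they cover T5, T1, T7, T3, T2 — every target.
Total install cost: 6 + 3 = 9.
No cover costs less than 9.

9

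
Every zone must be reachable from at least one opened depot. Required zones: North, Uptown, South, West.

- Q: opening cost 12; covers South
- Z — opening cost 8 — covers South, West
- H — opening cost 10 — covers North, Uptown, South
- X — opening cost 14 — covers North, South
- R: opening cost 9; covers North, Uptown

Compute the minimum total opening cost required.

17

The greedy cost-per-new-zone heuristic would pick H and Z for 18, but a cheaper cover exists.
Choose Z and R: together they cover North, Uptown, South, West — every zone.
Total opening cost: 8 + 9 = 17.
No cover costs less than 17.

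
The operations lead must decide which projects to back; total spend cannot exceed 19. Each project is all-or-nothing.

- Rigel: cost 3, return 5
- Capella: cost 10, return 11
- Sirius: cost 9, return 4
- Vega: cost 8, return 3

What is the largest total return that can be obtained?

16

This is a 0-1 knapsack instance.
Take Rigel and Capella: cost 3 + 10 = 13 ≤ 19, return 5 + 11 = 16.
No other feasible combination does better.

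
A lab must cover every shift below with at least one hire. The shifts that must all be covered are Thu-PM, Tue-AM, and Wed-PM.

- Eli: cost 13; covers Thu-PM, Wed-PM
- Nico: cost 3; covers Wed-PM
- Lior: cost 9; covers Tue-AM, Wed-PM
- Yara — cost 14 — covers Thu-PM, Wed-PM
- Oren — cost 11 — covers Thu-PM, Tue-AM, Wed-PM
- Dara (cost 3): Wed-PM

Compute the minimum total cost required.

11

The greedy cost-per-new-shift heuristic would pick Nico and Oren for 14, but a cheaper cover exists.
Oren alone covers Thu-PM, Tue-AM, Wed-PM — every shift.
Total cost: 11.
No cover costs less than 11.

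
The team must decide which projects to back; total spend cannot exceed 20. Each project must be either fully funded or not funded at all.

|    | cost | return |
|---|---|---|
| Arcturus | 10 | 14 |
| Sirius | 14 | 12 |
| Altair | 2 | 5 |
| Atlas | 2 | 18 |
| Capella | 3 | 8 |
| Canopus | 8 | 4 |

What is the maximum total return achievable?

45

Allowing fractional choices, the relaxed optimum would be about 47.6, but projects are indivisible.
Sirius + Atlas + Capella: cost 14 + 2 + 3 = 19 ≤ 20, return 12 + 18 + 8 = 38.
Arcturus + Atlas + Capella: cost 10 + 2 + 3 = 15 ≤ 20, return 14 + 18 + 8 = 40.
Arcturus + Altair + Atlas + Capella: cost 10 + 2 + 2 + 3 = 17 ≤ 20, return 14 + 5 + 18 + 8 = 45.
Best is Arcturus, Altair, Atlas, and Capella with total return 45.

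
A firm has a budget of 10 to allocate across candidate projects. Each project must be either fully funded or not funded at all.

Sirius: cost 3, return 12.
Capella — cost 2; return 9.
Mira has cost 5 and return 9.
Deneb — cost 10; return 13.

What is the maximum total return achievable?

30

Sirius + Capella + Mira: cost 3 + 2 + 5 = 10 ≤ 10, return 12 + 9 + 9 = 30.
Sirius + Capella: cost 3 + 2 = 5 ≤ 10, return 12 + 9 = 21.
Best is Sirius, Capella, and Mira with total return 30.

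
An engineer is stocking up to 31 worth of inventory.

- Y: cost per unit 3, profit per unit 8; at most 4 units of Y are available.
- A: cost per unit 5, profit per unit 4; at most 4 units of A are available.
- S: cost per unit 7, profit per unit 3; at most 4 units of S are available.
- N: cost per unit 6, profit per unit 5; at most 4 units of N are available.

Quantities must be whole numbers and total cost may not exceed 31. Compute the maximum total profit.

47

Take 4×Y and 3×N: cost 30 ≤ 31, profit 4·8 + 3·5 = 47.
Y has the best ratio (8/3) and is taken to its limit of 4; remaining capacity is filled optimally with the others.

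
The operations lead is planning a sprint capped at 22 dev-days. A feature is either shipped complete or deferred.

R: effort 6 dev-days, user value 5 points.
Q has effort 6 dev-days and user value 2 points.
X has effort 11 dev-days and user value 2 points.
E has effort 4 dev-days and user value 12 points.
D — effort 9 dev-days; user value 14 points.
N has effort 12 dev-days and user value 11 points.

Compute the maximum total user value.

Allowing fractional choices, the relaxed optimum would be about 34.2, but features are indivisible.
R + E + D: effort 6 + 4 + 9 = 19 ≤ 22, user value 5 + 12 + 14 = 31.
R + E + N: effort 6 + 4 + 12 = 22 ≤ 22, user value 5 + 12 + 11 = 28.
Q + E + D: effort 6 + 4 + 9 = 19 ≤ 22, user value 2 + 12 + 14 = 28.
Best is R, E, and D with total user value 31.

31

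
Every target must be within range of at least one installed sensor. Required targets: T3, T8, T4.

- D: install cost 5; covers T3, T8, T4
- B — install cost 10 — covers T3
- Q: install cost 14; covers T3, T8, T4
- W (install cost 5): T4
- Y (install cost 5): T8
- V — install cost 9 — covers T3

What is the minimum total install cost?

D alone covers T3, T8, T4 — every target.
Total install cost: 5.
No cover costs less than 5.

5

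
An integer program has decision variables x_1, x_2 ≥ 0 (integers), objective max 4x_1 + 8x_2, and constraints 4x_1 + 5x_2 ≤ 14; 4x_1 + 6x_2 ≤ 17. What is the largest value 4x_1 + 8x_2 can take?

20

The continuous relaxation peaks at (0, 2.8) with value 22.40; rounding to a feasible lattice point costs some objective.
(x_1,x_2)=(1,2): 4·1+5·2=14≤14, 4·1+6·2=16≤17, objective 20.
(x_1,x_2)=(2,1): 4·2+5·1=13≤14, 4·2+6·1=14≤17, objective 16.
(x_1,x_2)=(0,2): 4·0+5·2=10≤14, 4·0+6·2=12≤17, objective 16.
(x_1,x_2)=(1,1): 4·1+5·1=9≤14, 4·1+6·1=10≤17, objective 12.
No feasible integer point exceeds 20.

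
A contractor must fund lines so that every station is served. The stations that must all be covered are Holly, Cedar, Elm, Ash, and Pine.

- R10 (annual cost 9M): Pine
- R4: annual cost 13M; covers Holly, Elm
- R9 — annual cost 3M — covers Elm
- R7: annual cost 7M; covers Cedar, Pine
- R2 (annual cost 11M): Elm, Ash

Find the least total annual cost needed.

The greedy cost-per-new-station heuristic would pick R9, R7, R2, and R4 for 34, but a cheaper cover exists.
Choose R4, R7, and R2: together they cover Holly, Cedar, Elm, Ash, Pine — every station.
Total annual cost: 13 + 7 + 11 = 31.
No cover costs less than 31.

31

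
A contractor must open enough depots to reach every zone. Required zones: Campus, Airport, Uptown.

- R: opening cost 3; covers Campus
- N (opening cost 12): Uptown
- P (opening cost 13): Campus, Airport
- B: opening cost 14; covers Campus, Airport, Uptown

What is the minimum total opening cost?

14

B alone covers Campus, Airport, Uptown — every zone.
Total opening cost: 14.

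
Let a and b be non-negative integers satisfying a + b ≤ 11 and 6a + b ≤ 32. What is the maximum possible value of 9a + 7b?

85

The continuous relaxation peaks at (4.2, 6.8) with value 85.40; rounding to a feasible lattice point costs some objective.
(a,b)=(4,7) is feasible, giving 85.
(a,b)=(3,8) is feasible, giving 83.
(a,b)=(4,6) is feasible, giving 78.
The best lattice point is (4,7), giving 85.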